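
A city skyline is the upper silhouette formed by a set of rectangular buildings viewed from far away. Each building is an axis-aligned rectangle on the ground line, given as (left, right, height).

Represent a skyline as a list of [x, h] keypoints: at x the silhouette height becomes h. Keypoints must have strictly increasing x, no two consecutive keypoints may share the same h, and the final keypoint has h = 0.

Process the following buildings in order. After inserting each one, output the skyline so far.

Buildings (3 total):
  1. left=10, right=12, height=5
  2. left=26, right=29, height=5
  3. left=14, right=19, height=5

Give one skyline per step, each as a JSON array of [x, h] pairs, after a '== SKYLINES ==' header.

== SKYLINES ==
[[10,5],[12,0]]
[[10,5],[12,0],[26,5],[29,0]]
[[10,5],[12,0],[14,5],[19,0],[26,5],[29,0]]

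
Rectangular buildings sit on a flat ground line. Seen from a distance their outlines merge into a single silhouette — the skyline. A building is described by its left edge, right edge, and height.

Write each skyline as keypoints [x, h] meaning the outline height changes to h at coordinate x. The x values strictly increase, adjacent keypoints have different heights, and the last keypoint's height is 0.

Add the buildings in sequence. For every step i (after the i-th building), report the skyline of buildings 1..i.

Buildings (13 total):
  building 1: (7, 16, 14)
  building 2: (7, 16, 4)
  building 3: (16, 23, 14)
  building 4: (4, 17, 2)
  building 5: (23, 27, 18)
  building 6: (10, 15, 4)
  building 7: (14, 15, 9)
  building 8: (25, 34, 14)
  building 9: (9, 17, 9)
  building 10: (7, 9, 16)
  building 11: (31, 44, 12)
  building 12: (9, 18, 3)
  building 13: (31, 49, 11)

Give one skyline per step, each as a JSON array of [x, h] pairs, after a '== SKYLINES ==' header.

== SKYLINES ==
[[7,14],[16,0]]
[[7,14],[16,0]]
[[7,14],[23,0]]
[[4,2],[7,14],[23,0]]
[[4,2],[7,14],[23,18],[27,0]]
[[4,2],[7,14],[23,18],[27,0]]
[[4,2],[7,14],[23,18],[27,0]]
[[4,2],[7,14],[23,18],[27,14],[34,0]]
[[4,2],[7,14],[23,18],[27,14],[34,0]]
[[4,2],[7,16],[9,14],[23,18],[27,14],[34,0]]
[[4,2],[7,16],[9,14],[23,18],[27,14],[34,12],[44,0]]
[[4,2],[7,16],[9,14],[23,18],[27,14],[34,12],[44,0]]
[[4,2],[7,16],[9,14],[23,18],[27,14],[34,12],[44,11],[49,0]]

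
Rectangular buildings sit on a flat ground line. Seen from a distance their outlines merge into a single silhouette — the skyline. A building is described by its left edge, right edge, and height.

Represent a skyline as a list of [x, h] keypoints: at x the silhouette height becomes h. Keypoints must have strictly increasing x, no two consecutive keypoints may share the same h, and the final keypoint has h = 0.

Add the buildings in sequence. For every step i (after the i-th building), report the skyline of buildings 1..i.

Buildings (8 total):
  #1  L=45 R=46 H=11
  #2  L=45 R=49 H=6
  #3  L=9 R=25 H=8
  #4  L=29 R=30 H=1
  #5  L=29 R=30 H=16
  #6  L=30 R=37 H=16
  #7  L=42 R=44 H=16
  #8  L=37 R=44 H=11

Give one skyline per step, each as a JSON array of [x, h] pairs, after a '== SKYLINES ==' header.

== SKYLINES ==
[[45,11],[46,0]]
[[45,11],[46,6],[49,0]]
[[9,8],[25,0],[45,11],[46,6],[49,0]]
[[9,8],[25,0],[29,1],[30,0],[45,11],[46,6],[49,0]]
[[9,8],[25,0],[29,16],[30,0],[45,11],[46,6],[49,0]]
[[9,8],[25,0],[29,16],[37,0],[45,11],[46,6],[49,0]]
[[9,8],[25,0],[29,16],[37,0],[42,16],[44,0],[45,11],[46,6],[49,0]]
[[9,8],[25,0],[29,16],[37,11],[42,16],[44,0],[45,11],[46,6],[49,0]]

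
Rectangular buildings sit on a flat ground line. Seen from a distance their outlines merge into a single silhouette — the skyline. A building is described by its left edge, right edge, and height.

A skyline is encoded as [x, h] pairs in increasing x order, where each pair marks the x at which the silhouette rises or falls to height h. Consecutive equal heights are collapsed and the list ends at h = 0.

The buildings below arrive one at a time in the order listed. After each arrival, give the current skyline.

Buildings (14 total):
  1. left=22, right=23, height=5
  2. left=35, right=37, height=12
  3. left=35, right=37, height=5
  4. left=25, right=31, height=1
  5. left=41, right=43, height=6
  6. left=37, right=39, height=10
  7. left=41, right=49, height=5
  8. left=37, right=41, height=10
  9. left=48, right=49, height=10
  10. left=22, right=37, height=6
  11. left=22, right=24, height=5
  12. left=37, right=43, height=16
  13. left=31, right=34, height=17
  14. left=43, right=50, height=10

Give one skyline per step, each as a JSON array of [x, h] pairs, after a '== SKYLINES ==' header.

== SKYLINES ==
[[22,5],[23,0]]
[[22,5],[23,0],[35,12],[37,0]]
[[22,5],[23,0],[35,12],[37,0]]
[[22,5],[23,0],[25,1],[31,0],[35,12],[37,0]]
[[22,5],[23,0],[25,1],[31,0],[35,12],[37,0],[41,6],[43,0]]
[[22,5],[23,0],[25,1],[31,0],[35,12],[37,10],[39,0],[41,6],[43,0]]
[[22,5],[23,0],[25,1],[31,0],[35,12],[37,10],[39,0],[41,6],[43,5],[49,0]]
[[22,5],[23,0],[25,1],[31,0],[35,12],[37,10],[41,6],[43,5],[49,0]]
[[22,5],[23,0],[25,1],[31,0],[35,12],[37,10],[41,6],[43,5],[48,10],[49,0]]
[[22,6],[35,12],[37,10],[41,6],[43,5],[48,10],[49,0]]
[[22,6],[35,12],[37,10],[41,6],[43,5],[48,10],[49,0]]
[[22,6],[35,12],[37,16],[43,5],[48,10],[49,0]]
[[22,6],[31,17],[34,6],[35,12],[37,16],[43,5],[48,10],[49,0]]
[[22,6],[31,17],[34,6],[35,12],[37,16],[43,10],[50,0]]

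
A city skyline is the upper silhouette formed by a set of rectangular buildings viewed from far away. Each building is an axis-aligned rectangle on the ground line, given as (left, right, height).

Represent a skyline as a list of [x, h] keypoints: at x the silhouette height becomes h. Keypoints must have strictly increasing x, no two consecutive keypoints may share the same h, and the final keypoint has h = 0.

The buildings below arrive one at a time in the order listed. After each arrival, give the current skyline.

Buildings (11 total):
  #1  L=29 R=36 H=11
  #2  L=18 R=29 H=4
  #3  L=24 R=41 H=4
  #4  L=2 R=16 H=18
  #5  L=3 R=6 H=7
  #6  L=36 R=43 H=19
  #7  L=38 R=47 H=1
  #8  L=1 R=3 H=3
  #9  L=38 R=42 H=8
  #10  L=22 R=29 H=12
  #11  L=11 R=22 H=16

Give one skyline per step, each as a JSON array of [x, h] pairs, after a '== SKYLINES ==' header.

== SKYLINES ==
[[29,11],[36,0]]
[[18,4],[29,11],[36,0]]
[[18,4],[29,11],[36,4],[41,0]]
[[2,18],[16,0],[18,4],[29,11],[36,4],[41,0]]
[[2,18],[16,0],[18,4],[29,11],[36,4],[41,0]]
[[2,18],[16,0],[18,4],[29,11],[36,19],[43,0]]
[[2,18],[16,0],[18,4],[29,11],[36,19],[43,1],[47,0]]
[[1,3],[2,18],[16,0],[18,4],[29,11],[36,19],[43,1],[47,0]]
[[1,3],[2,18],[16,0],[18,4],[29,11],[36,19],[43,1],[47,0]]
[[1,3],[2,18],[16,0],[18,4],[22,12],[29,11],[36,19],[43,1],[47,0]]
[[1,3],[2,18],[16,16],[22,12],[29,11],[36,19],[43,1],[47,0]]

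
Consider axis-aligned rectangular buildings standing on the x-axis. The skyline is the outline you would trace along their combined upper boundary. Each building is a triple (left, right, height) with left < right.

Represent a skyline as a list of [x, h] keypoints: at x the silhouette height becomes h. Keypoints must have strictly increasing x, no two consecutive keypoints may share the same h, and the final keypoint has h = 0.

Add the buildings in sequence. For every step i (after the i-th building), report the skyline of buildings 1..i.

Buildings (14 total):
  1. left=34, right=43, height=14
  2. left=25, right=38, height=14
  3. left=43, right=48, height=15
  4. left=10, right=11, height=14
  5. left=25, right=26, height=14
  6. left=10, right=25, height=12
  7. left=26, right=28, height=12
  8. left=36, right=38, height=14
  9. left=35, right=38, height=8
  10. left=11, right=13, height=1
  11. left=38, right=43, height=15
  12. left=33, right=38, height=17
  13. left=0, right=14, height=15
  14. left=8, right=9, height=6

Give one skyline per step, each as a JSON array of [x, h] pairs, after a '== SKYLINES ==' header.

== SKYLINES ==
[[34,14],[43,0]]
[[25,14],[43,0]]
[[25,14],[43,15],[48,0]]
[[10,14],[11,0],[25,14],[43,15],[48,0]]
[[10,14],[11,0],[25,14],[43,15],[48,0]]
[[10,14],[11,12],[25,14],[43,15],[48,0]]
[[10,14],[11,12],[25,14],[43,15],[48,0]]
[[10,14],[11,12],[25,14],[43,15],[48,0]]
[[10,14],[11,12],[25,14],[43,15],[48,0]]
[[10,14],[11,12],[25,14],[43,15],[48,0]]
[[10,14],[11,12],[25,14],[38,15],[48,0]]
[[10,14],[11,12],[25,14],[33,17],[38,15],[48,0]]
[[0,15],[14,12],[25,14],[33,17],[38,15],[48,0]]
[[0,15],[14,12],[25,14],[33,17],[38,15],[48,0]]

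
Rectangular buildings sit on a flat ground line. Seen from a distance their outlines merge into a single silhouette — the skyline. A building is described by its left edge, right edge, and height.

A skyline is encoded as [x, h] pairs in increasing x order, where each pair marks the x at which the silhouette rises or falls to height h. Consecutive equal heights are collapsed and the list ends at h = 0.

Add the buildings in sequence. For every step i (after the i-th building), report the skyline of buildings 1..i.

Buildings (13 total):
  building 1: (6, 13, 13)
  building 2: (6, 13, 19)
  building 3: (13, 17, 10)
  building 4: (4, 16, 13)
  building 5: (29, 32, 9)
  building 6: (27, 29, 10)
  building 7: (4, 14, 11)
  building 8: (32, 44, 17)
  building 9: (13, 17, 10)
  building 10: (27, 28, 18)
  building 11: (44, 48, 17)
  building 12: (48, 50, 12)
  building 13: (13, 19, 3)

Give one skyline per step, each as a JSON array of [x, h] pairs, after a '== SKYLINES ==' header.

== SKYLINES ==
[[6,13],[13,0]]
[[6,19],[13,0]]
[[6,19],[13,10],[17,0]]
[[4,13],[6,19],[13,13],[16,10],[17,0]]
[[4,13],[6,19],[13,13],[16,10],[17,0],[29,9],[32,0]]
[[4,13],[6,19],[13,13],[16,10],[17,0],[27,10],[29,9],[32,0]]
[[4,13],[6,19],[13,13],[16,10],[17,0],[27,10],[29,9],[32,0]]
[[4,13],[6,19],[13,13],[16,10],[17,0],[27,10],[29,9],[32,17],[44,0]]
[[4,13],[6,19],[13,13],[16,10],[17,0],[27,10],[29,9],[32,17],[44,0]]
[[4,13],[6,19],[13,13],[16,10],[17,0],[27,18],[28,10],[29,9],[32,17],[44,0]]
[[4,13],[6,19],[13,13],[16,10],[17,0],[27,18],[28,10],[29,9],[32,17],[48,0]]
[[4,13],[6,19],[13,13],[16,10],[17,0],[27,18],[28,10],[29,9],[32,17],[48,12],[50,0]]
[[4,13],[6,19],[13,13],[16,10],[17,3],[19,0],[27,18],[28,10],[29,9],[32,17],[48,12],[50,0]]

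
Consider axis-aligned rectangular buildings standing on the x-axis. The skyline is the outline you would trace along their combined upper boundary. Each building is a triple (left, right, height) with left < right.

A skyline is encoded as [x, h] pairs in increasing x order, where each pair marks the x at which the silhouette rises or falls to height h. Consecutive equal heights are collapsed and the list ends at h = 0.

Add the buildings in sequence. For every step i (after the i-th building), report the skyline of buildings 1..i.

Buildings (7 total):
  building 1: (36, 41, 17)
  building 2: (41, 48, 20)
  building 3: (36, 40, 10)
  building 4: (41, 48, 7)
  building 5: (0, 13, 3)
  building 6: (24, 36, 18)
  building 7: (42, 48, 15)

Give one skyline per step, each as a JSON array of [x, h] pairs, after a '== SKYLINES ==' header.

== SKYLINES ==
[[36,17],[41,0]]
[[36,17],[41,20],[48,0]]
[[36,17],[41,20],[48,0]]
[[36,17],[41,20],[48,0]]
[[0,3],[13,0],[36,17],[41,20],[48,0]]
[[0,3],[13,0],[24,18],[36,17],[41,20],[48,0]]
[[0,3],[13,0],[24,18],[36,17],[41,20],[48,0]]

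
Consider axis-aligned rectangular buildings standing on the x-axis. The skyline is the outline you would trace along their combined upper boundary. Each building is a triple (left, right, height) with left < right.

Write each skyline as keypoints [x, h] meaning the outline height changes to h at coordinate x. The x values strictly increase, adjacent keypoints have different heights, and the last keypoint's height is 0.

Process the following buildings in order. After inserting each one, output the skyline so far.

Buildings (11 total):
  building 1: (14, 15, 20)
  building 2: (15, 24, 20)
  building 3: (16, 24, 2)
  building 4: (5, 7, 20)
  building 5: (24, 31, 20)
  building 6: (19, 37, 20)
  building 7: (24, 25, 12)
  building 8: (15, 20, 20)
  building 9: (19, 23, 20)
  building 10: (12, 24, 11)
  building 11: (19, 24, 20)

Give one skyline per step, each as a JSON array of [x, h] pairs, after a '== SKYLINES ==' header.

== SKYLINES ==
[[14,20],[15,0]]
[[14,20],[24,0]]
[[14,20],[24,0]]
[[5,20],[7,0],[14,20],[24,0]]
[[5,20],[7,0],[14,20],[31,0]]
[[5,20],[7,0],[14,20],[37,0]]
[[5,20],[7,0],[14,20],[37,0]]
[[5,20],[7,0],[14,20],[37,0]]
[[5,20],[7,0],[14,20],[37,0]]
[[5,20],[7,0],[12,11],[14,20],[37,0]]
[[5,20],[7,0],[12,11],[14,20],[37,0]]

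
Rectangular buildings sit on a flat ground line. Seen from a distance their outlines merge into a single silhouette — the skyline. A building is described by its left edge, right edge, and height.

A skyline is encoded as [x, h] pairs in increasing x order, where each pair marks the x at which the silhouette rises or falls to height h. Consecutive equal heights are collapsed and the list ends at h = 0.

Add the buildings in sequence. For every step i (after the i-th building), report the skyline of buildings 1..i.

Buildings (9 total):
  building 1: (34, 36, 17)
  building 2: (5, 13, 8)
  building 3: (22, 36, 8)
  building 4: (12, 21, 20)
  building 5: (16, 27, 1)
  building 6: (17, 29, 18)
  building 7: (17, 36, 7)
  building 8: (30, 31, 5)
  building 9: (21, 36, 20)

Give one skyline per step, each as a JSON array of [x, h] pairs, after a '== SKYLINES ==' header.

== SKYLINES ==
[[34,17],[36,0]]
[[5,8],[13,0],[34,17],[36,0]]
[[5,8],[13,0],[22,8],[34,17],[36,0]]
[[5,8],[12,20],[21,0],[22,8],[34,17],[36,0]]
[[5,8],[12,20],[21,1],[22,8],[34,17],[36,0]]
[[5,8],[12,20],[21,18],[29,8],[34,17],[36,0]]
[[5,8],[12,20],[21,18],[29,8],[34,17],[36,0]]
[[5,8],[12,20],[21,18],[29,8],[34,17],[36,0]]
[[5,8],[12,20],[36,0]]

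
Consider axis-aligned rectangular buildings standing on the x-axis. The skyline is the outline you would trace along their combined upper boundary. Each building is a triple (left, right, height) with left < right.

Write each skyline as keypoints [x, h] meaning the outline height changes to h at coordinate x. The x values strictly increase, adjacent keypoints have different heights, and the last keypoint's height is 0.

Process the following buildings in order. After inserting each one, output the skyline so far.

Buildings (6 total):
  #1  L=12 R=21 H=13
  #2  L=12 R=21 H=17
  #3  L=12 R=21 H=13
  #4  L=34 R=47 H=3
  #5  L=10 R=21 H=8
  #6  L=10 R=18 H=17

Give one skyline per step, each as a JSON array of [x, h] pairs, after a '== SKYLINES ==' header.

== SKYLINES ==
[[12,13],[21,0]]
[[12,17],[21,0]]
[[12,17],[21,0]]
[[12,17],[21,0],[34,3],[47,0]]
[[10,8],[12,17],[21,0],[34,3],[47,0]]
[[10,17],[21,0],[34,3],[47,0]]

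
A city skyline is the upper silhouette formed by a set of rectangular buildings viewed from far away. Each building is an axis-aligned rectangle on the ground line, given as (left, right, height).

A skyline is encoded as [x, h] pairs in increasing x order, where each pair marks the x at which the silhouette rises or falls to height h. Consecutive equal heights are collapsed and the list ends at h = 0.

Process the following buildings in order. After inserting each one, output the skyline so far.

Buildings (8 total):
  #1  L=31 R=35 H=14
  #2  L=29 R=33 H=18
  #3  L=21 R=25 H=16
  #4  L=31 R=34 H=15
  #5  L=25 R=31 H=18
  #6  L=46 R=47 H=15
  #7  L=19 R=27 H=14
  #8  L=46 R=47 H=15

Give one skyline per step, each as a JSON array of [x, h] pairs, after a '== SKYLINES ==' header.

== SKYLINES ==
[[31,14],[35,0]]
[[29,18],[33,14],[35,0]]
[[21,16],[25,0],[29,18],[33,14],[35,0]]
[[21,16],[25,0],[29,18],[33,15],[34,14],[35,0]]
[[21,16],[25,18],[33,15],[34,14],[35,0]]
[[21,16],[25,18],[33,15],[34,14],[35,0],[46,15],[47,0]]
[[19,14],[21,16],[25,18],[33,15],[34,14],[35,0],[46,15],[47,0]]
[[19,14],[21,16],[25,18],[33,15],[34,14],[35,0],[46,15],[47,0]]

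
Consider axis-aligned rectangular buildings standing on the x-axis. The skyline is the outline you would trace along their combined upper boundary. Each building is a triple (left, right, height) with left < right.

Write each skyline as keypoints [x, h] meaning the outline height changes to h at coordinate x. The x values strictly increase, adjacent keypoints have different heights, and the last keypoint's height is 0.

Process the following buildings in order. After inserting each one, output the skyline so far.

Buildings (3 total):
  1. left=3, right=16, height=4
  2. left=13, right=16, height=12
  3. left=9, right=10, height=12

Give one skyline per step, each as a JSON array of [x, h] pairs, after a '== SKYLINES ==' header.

== SKYLINES ==
[[3,4],[16,0]]
[[3,4],[13,12],[16,0]]
[[3,4],[9,12],[10,4],[13,12],[16,0]]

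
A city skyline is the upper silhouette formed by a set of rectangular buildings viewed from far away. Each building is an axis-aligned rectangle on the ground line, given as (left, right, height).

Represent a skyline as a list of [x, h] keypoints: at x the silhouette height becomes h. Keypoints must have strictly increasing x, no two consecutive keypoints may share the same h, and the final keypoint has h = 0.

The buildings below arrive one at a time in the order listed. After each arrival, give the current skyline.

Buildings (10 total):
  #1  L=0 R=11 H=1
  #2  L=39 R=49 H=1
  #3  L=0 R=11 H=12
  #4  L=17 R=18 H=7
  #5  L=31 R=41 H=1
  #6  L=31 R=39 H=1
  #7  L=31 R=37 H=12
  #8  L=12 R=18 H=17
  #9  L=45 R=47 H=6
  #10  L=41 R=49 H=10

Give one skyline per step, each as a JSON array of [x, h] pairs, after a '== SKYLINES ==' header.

== SKYLINES ==
[[0,1],[11,0]]
[[0,1],[11,0],[39,1],[49,0]]
[[0,12],[11,0],[39,1],[49,0]]
[[0,12],[11,0],[17,7],[18,0],[39,1],[49,0]]
[[0,12],[11,0],[17,7],[18,0],[31,1],[49,0]]
[[0,12],[11,0],[17,7],[18,0],[31,1],[49,0]]
[[0,12],[11,0],[17,7],[18,0],[31,12],[37,1],[49,0]]
[[0,12],[11,0],[12,17],[18,0],[31,12],[37,1],[49,0]]
[[0,12],[11,0],[12,17],[18,0],[31,12],[37,1],[45,6],[47,1],[49,0]]
[[0,12],[11,0],[12,17],[18,0],[31,12],[37,1],[41,10],[49,0]]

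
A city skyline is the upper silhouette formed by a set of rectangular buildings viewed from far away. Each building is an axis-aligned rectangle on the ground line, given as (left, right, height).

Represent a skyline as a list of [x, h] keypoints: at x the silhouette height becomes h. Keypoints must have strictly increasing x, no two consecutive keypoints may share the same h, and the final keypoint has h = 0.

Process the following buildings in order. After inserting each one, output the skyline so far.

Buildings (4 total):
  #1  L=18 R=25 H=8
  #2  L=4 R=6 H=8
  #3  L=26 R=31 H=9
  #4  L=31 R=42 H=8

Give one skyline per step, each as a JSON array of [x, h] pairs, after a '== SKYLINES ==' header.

== SKYLINES ==
[[18,8],[25,0]]
[[4,8],[6,0],[18,8],[25,0]]
[[4,8],[6,0],[18,8],[25,0],[26,9],[31,0]]
[[4,8],[6,0],[18,8],[25,0],[26,9],[31,8],[42,0]]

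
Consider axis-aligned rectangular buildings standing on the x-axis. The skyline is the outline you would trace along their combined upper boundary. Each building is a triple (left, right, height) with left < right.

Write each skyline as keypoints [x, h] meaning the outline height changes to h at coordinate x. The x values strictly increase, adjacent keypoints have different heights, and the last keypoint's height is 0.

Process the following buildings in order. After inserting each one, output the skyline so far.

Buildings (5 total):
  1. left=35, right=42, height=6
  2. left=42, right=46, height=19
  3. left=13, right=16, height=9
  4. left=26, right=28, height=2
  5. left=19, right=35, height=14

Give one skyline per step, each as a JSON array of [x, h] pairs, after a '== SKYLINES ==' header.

== SKYLINES ==
[[35,6],[42,0]]
[[35,6],[42,19],[46,0]]
[[13,9],[16,0],[35,6],[42,19],[46,0]]
[[13,9],[16,0],[26,2],[28,0],[35,6],[42,19],[46,0]]
[[13,9],[16,0],[19,14],[35,6],[42,19],[46,0]]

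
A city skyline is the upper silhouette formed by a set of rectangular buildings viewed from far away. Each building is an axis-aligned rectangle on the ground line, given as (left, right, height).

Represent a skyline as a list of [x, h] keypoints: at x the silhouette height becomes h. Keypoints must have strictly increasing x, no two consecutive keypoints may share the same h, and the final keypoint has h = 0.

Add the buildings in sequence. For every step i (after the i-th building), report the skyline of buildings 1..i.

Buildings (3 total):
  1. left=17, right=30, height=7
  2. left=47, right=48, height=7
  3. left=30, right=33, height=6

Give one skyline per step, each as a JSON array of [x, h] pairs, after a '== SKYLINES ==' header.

== SKYLINES ==
[[17,7],[30,0]]
[[17,7],[30,0],[47,7],[48,0]]
[[17,7],[30,6],[33,0],[47,7],[48,0]]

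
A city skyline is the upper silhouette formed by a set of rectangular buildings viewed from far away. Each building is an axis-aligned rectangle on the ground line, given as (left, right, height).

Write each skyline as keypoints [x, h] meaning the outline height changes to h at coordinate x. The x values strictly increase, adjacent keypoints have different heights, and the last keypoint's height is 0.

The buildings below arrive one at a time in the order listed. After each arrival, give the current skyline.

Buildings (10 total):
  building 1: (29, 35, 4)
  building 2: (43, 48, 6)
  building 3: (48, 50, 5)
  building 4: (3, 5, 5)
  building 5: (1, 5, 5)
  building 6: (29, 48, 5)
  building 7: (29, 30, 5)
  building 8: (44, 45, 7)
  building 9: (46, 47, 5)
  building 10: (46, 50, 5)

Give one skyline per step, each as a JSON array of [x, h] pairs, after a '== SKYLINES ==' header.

== SKYLINES ==
[[29,4],[35,0]]
[[29,4],[35,0],[43,6],[48,0]]
[[29,4],[35,0],[43,6],[48,5],[50,0]]
[[3,5],[5,0],[29,4],[35,0],[43,6],[48,5],[50,0]]
[[1,5],[5,0],[29,4],[35,0],[43,6],[48,5],[50,0]]
[[1,5],[5,0],[29,5],[43,6],[48,5],[50,0]]
[[1,5],[5,0],[29,5],[43,6],[48,5],[50,0]]
[[1,5],[5,0],[29,5],[43,6],[44,7],[45,6],[48,5],[50,0]]
[[1,5],[5,0],[29,5],[43,6],[44,7],[45,6],[48,5],[50,0]]
[[1,5],[5,0],[29,5],[43,6],[44,7],[45,6],[48,5],[50,0]]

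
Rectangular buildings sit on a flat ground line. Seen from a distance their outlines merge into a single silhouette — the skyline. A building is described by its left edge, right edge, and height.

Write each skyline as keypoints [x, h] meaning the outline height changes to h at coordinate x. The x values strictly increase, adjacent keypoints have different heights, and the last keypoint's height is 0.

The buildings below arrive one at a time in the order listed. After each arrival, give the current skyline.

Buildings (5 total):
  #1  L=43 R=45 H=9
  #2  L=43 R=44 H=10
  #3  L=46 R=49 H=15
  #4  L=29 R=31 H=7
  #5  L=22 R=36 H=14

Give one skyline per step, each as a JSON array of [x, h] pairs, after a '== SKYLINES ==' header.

== SKYLINES ==
[[43,9],[45,0]]
[[43,10],[44,9],[45,0]]
[[43,10],[44,9],[45,0],[46,15],[49,0]]
[[29,7],[31,0],[43,10],[44,9],[45,0],[46,15],[49,0]]
[[22,14],[36,0],[43,10],[44,9],[45,0],[46,15],[49,0]]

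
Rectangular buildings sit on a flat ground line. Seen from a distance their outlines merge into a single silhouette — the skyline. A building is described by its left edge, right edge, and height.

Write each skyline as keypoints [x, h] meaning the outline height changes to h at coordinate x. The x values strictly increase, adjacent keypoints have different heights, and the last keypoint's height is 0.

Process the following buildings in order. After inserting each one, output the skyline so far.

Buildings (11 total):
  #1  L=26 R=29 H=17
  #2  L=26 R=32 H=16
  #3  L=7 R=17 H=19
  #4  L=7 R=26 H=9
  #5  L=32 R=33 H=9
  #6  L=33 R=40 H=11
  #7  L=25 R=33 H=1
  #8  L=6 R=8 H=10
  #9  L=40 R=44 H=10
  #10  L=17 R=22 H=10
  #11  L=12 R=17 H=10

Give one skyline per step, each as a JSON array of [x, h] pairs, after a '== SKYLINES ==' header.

== SKYLINES ==
[[26,17],[29,0]]
[[26,17],[29,16],[32,0]]
[[7,19],[17,0],[26,17],[29,16],[32,0]]
[[7,19],[17,9],[26,17],[29,16],[32,0]]
[[7,19],[17,9],[26,17],[29,16],[32,9],[33,0]]
[[7,19],[17,9],[26,17],[29,16],[32,9],[33,11],[40,0]]
[[7,19],[17,9],[26,17],[29,16],[32,9],[33,11],[40,0]]
[[6,10],[7,19],[17,9],[26,17],[29,16],[32,9],[33,11],[40,0]]
[[6,10],[7,19],[17,9],[26,17],[29,16],[32,9],[33,11],[40,10],[44,0]]
[[6,10],[7,19],[17,10],[22,9],[26,17],[29,16],[32,9],[33,11],[40,10],[44,0]]
[[6,10],[7,19],[17,10],[22,9],[26,17],[29,16],[32,9],[33,11],[40,10],[44,0]]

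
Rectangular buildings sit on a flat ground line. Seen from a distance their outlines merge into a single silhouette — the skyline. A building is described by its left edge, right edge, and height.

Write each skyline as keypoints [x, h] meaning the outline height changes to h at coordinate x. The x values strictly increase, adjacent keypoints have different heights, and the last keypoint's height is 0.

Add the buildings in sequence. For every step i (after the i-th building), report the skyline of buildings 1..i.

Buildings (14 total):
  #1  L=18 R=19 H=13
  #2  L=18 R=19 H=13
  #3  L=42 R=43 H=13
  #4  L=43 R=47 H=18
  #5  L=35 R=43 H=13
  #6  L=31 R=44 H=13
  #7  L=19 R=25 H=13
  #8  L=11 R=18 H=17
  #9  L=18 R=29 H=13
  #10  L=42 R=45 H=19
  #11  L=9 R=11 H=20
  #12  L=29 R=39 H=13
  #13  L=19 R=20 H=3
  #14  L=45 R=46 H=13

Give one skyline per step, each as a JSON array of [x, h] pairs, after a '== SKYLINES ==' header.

== SKYLINES ==
[[18,13],[19,0]]
[[18,13],[19,0]]
[[18,13],[19,0],[42,13],[43,0]]
[[18,13],[19,0],[42,13],[43,18],[47,0]]
[[18,13],[19,0],[35,13],[43,18],[47,0]]
[[18,13],[19,0],[31,13],[43,18],[47,0]]
[[18,13],[25,0],[31,13],[43,18],[47,0]]
[[11,17],[18,13],[25,0],[31,13],[43,18],[47,0]]
[[11,17],[18,13],[29,0],[31,13],[43,18],[47,0]]
[[11,17],[18,13],[29,0],[31,13],[42,19],[45,18],[47,0]]
[[9,20],[11,17],[18,13],[29,0],[31,13],[42,19],[45,18],[47,0]]
[[9,20],[11,17],[18,13],[42,19],[45,18],[47,0]]
[[9,20],[11,17],[18,13],[42,19],[45,18],[47,0]]
[[9,20],[11,17],[18,13],[42,19],[45,18],[47,0]]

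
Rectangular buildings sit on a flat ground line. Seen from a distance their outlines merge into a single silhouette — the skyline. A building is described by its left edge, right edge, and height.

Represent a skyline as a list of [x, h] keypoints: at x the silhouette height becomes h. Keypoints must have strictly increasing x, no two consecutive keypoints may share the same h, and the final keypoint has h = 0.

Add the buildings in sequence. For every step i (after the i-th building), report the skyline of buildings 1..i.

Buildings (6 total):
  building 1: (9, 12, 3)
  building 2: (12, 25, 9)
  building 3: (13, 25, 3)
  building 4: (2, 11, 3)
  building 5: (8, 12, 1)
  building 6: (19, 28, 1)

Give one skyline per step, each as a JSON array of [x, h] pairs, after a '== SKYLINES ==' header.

== SKYLINES ==
[[9,3],[12,0]]
[[9,3],[12,9],[25,0]]
[[9,3],[12,9],[25,0]]
[[2,3],[12,9],[25,0]]
[[2,3],[12,9],[25,0]]
[[2,3],[12,9],[25,1],[28,0]]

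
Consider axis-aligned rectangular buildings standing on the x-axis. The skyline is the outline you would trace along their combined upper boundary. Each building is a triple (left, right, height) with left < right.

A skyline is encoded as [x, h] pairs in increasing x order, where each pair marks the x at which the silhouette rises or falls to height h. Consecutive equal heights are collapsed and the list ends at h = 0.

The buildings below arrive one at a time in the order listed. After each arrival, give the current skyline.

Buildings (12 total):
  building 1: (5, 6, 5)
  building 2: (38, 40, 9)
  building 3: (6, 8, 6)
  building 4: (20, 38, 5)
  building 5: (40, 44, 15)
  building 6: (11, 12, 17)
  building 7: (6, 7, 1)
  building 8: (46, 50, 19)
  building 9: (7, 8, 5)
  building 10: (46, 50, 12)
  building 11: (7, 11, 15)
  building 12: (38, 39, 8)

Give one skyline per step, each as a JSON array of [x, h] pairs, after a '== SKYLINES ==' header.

== SKYLINES ==
[[5,5],[6,0]]
[[5,5],[6,0],[38,9],[40,0]]
[[5,5],[6,6],[8,0],[38,9],[40,0]]
[[5,5],[6,6],[8,0],[20,5],[38,9],[40,0]]
[[5,5],[6,6],[8,0],[20,5],[38,9],[40,15],[44,0]]
[[5,5],[6,6],[8,0],[11,17],[12,0],[20,5],[38,9],[40,15],[44,0]]
[[5,5],[6,6],[8,0],[11,17],[12,0],[20,5],[38,9],[40,15],[44,0]]
[[5,5],[6,6],[8,0],[11,17],[12,0],[20,5],[38,9],[40,15],[44,0],[46,19],[50,0]]
[[5,5],[6,6],[8,0],[11,17],[12,0],[20,5],[38,9],[40,15],[44,0],[46,19],[50,0]]
[[5,5],[6,6],[8,0],[11,17],[12,0],[20,5],[38,9],[40,15],[44,0],[46,19],[50,0]]
[[5,5],[6,6],[7,15],[11,17],[12,0],[20,5],[38,9],[40,15],[44,0],[46,19],[50,0]]
[[5,5],[6,6],[7,15],[11,17],[12,0],[20,5],[38,9],[40,15],[44,0],[46,19],[50,0]]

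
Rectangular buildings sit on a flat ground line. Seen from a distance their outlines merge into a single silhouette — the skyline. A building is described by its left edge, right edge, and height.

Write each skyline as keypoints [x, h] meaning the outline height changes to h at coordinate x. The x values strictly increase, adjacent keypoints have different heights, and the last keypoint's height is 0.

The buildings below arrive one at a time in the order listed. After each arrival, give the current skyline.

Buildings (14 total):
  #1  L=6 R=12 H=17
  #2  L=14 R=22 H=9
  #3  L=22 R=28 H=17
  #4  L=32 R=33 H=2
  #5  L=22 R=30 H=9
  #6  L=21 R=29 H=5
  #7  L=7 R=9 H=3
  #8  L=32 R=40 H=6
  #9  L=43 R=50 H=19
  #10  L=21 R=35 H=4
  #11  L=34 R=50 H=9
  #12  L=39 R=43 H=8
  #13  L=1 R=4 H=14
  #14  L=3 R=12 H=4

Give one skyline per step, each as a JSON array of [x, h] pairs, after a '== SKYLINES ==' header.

== SKYLINES ==
[[6,17],[12,0]]
[[6,17],[12,0],[14,9],[22,0]]
[[6,17],[12,0],[14,9],[22,17],[28,0]]
[[6,17],[12,0],[14,9],[22,17],[28,0],[32,2],[33,0]]
[[6,17],[12,0],[14,9],[22,17],[28,9],[30,0],[32,2],[33,0]]
[[6,17],[12,0],[14,9],[22,17],[28,9],[30,0],[32,2],[33,0]]
[[6,17],[12,0],[14,9],[22,17],[28,9],[30,0],[32,2],[33,0]]
[[6,17],[12,0],[14,9],[22,17],[28,9],[30,0],[32,6],[40,0]]
[[6,17],[12,0],[14,9],[22,17],[28,9],[30,0],[32,6],[40,0],[43,19],[50,0]]
[[6,17],[12,0],[14,9],[22,17],[28,9],[30,4],[32,6],[40,0],[43,19],[50,0]]
[[6,17],[12,0],[14,9],[22,17],[28,9],[30,4],[32,6],[34,9],[43,19],[50,0]]
[[6,17],[12,0],[14,9],[22,17],[28,9],[30,4],[32,6],[34,9],[43,19],[50,0]]
[[1,14],[4,0],[6,17],[12,0],[14,9],[22,17],[28,9],[30,4],[32,6],[34,9],[43,19],[50,0]]
[[1,14],[4,4],[6,17],[12,0],[14,9],[22,17],[28,9],[30,4],[32,6],[34,9],[43,19],[50,0]]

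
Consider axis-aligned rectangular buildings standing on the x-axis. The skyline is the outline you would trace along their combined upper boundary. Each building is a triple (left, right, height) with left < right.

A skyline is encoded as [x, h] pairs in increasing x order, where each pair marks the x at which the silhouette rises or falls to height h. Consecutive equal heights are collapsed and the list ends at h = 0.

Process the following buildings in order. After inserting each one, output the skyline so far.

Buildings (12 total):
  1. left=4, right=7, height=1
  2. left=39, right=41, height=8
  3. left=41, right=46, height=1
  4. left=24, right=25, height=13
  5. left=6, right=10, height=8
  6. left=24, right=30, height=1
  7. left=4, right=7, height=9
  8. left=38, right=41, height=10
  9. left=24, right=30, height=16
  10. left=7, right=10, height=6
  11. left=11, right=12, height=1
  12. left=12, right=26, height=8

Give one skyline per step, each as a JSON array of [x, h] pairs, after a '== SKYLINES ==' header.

== SKYLINES ==
[[4,1],[7,0]]
[[4,1],[7,0],[39,8],[41,0]]
[[4,1],[7,0],[39,8],[41,1],[46,0]]
[[4,1],[7,0],[24,13],[25,0],[39,8],[41,1],[46,0]]
[[4,1],[6,8],[10,0],[24,13],[25,0],[39,8],[41,1],[46,0]]
[[4,1],[6,8],[10,0],[24,13],[25,1],[30,0],[39,8],[41,1],[46,0]]
[[4,9],[7,8],[10,0],[24,13],[25,1],[30,0],[39,8],[41,1],[46,0]]
[[4,9],[7,8],[10,0],[24,13],[25,1],[30,0],[38,10],[41,1],[46,0]]
[[4,9],[7,8],[10,0],[24,16],[30,0],[38,10],[41,1],[46,0]]
[[4,9],[7,8],[10,0],[24,16],[30,0],[38,10],[41,1],[46,0]]
[[4,9],[7,8],[10,0],[11,1],[12,0],[24,16],[30,0],[38,10],[41,1],[46,0]]
[[4,9],[7,8],[10,0],[11,1],[12,8],[24,16],[30,0],[38,10],[41,1],[46,0]]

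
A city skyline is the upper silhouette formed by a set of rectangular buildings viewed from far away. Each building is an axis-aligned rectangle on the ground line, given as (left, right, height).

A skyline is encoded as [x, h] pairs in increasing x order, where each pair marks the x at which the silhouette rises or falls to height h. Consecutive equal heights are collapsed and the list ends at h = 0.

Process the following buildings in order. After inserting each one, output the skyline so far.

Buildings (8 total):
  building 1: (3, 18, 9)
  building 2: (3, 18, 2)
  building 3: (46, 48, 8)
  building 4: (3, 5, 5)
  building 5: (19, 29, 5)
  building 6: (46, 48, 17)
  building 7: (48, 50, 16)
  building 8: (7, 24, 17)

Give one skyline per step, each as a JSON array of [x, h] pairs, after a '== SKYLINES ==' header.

== SKYLINES ==
[[3,9],[18,0]]
[[3,9],[18,0]]
[[3,9],[18,0],[46,8],[48,0]]
[[3,9],[18,0],[46,8],[48,0]]
[[3,9],[18,0],[19,5],[29,0],[46,8],[48,0]]
[[3,9],[18,0],[19,5],[29,0],[46,17],[48,0]]
[[3,9],[18,0],[19,5],[29,0],[46,17],[48,16],[50,0]]
[[3,9],[7,17],[24,5],[29,0],[46,17],[48,16],[50,0]]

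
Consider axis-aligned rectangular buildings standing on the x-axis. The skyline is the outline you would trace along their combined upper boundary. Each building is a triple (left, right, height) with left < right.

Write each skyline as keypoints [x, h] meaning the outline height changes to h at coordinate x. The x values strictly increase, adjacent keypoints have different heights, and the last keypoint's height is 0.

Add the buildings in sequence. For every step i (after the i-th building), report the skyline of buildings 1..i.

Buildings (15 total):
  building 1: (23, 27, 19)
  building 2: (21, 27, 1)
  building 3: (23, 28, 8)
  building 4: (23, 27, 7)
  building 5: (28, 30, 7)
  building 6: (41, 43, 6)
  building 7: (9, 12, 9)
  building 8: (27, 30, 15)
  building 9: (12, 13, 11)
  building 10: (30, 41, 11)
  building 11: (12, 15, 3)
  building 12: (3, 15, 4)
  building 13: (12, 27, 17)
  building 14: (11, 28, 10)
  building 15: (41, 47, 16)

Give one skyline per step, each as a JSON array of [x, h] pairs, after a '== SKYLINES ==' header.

== SKYLINES ==
[[23,19],[27,0]]
[[21,1],[23,19],[27,0]]
[[21,1],[23,19],[27,8],[28,0]]
[[21,1],[23,19],[27,8],[28,0]]
[[21,1],[23,19],[27,8],[28,7],[30,0]]
[[21,1],[23,19],[27,8],[28,7],[30,0],[41,6],[43,0]]
[[9,9],[12,0],[21,1],[23,19],[27,8],[28,7],[30,0],[41,6],[43,0]]
[[9,9],[12,0],[21,1],[23,19],[27,15],[30,0],[41,6],[43,0]]
[[9,9],[12,11],[13,0],[21,1],[23,19],[27,15],[30,0],[41,6],[43,0]]
[[9,9],[12,11],[13,0],[21,1],[23,19],[27,15],[30,11],[41,6],[43,0]]
[[9,9],[12,11],[13,3],[15,0],[21,1],[23,19],[27,15],[30,11],[41,6],[43,0]]
[[3,4],[9,9],[12,11],[13,4],[15,0],[21,1],[23,19],[27,15],[30,11],[41,6],[43,0]]
[[3,4],[9,9],[12,17],[23,19],[27,15],[30,11],[41,6],[43,0]]
[[3,4],[9,9],[11,10],[12,17],[23,19],[27,15],[30,11],[41,6],[43,0]]
[[3,4],[9,9],[11,10],[12,17],[23,19],[27,15],[30,11],[41,16],[47,0]]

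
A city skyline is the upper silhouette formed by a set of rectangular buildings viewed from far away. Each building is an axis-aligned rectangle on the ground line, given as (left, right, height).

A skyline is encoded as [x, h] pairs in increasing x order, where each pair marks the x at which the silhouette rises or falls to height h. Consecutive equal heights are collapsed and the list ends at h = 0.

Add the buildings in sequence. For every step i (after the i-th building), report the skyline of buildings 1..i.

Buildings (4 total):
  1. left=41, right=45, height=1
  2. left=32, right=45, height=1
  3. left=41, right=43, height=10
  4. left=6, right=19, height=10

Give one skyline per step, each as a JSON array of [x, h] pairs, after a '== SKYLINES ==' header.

== SKYLINES ==
[[41,1],[45,0]]
[[32,1],[45,0]]
[[32,1],[41,10],[43,1],[45,0]]
[[6,10],[19,0],[32,1],[41,10],[43,1],[45,0]]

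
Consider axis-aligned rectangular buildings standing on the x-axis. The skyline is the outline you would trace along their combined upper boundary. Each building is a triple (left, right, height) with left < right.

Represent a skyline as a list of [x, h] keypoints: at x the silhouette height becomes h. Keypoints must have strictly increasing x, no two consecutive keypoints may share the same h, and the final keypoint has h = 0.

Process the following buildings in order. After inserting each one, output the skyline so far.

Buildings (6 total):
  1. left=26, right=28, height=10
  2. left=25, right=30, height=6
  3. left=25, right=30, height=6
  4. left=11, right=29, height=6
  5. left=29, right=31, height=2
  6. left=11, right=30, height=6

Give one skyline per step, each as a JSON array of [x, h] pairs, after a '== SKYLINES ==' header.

== SKYLINES ==
[[26,10],[28,0]]
[[25,6],[26,10],[28,6],[30,0]]
[[25,6],[26,10],[28,6],[30,0]]
[[11,6],[26,10],[28,6],[30,0]]
[[11,6],[26,10],[28,6],[30,2],[31,0]]
[[11,6],[26,10],[28,6],[30,2],[31,0]]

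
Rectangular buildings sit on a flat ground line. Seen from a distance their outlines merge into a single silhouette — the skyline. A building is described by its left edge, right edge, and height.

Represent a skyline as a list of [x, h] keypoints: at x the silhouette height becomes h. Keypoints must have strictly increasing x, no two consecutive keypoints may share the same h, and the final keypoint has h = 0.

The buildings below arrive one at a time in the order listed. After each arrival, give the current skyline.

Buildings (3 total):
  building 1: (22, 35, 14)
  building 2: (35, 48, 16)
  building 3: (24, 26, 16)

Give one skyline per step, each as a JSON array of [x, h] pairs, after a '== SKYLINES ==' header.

== SKYLINES ==
[[22,14],[35,0]]
[[22,14],[35,16],[48,0]]
[[22,14],[24,16],[26,14],[35,16],[48,0]]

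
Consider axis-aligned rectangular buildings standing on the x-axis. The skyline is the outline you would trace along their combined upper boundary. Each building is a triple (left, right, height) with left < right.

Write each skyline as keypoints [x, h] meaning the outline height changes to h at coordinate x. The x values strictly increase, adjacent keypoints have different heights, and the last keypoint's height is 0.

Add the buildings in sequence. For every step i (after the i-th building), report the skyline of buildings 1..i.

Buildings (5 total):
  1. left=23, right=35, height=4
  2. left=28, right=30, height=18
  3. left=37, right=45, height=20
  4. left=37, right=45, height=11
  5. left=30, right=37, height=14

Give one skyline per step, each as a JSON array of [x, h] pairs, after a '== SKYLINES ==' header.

== SKYLINES ==
[[23,4],[35,0]]
[[23,4],[28,18],[30,4],[35,0]]
[[23,4],[28,18],[30,4],[35,0],[37,20],[45,0]]
[[23,4],[28,18],[30,4],[35,0],[37,20],[45,0]]
[[23,4],[28,18],[30,14],[37,20],[45,0]]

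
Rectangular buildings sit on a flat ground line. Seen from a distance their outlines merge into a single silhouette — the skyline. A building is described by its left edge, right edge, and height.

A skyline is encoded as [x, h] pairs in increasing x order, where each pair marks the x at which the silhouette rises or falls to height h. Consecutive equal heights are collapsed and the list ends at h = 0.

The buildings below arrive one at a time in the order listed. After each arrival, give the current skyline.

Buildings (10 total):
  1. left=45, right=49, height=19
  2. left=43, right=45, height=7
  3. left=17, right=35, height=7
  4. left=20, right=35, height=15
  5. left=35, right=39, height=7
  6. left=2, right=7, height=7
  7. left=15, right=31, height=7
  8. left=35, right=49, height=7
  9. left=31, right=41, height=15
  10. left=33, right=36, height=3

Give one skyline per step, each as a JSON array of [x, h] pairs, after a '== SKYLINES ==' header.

== SKYLINES ==
[[45,19],[49,0]]
[[43,7],[45,19],[49,0]]
[[17,7],[35,0],[43,7],[45,19],[49,0]]
[[17,7],[20,15],[35,0],[43,7],[45,19],[49,0]]
[[17,7],[20,15],[35,7],[39,0],[43,7],[45,19],[49,0]]
[[2,7],[7,0],[17,7],[20,15],[35,7],[39,0],[43,7],[45,19],[49,0]]
[[2,7],[7,0],[15,7],[20,15],[35,7],[39,0],[43,7],[45,19],[49,0]]
[[2,7],[7,0],[15,7],[20,15],[35,7],[45,19],[49,0]]
[[2,7],[7,0],[15,7],[20,15],[41,7],[45,19],[49,0]]
[[2,7],[7,0],[15,7],[20,15],[41,7],[45,19],[49,0]]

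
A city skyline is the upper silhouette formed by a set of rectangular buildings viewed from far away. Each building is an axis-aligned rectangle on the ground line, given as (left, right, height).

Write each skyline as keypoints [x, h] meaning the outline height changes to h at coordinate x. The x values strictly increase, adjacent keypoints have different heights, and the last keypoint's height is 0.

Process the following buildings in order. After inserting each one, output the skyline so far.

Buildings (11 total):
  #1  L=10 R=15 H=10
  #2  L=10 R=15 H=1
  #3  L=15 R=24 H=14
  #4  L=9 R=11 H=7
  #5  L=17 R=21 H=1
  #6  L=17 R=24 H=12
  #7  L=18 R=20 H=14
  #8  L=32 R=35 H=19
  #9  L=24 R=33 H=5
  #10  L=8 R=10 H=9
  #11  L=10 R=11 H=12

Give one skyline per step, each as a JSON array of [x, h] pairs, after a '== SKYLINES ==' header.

== SKYLINES ==
[[10,10],[15,0]]
[[10,10],[15,0]]
[[10,10],[15,14],[24,0]]
[[9,7],[10,10],[15,14],[24,0]]
[[9,7],[10,10],[15,14],[24,0]]
[[9,7],[10,10],[15,14],[24,0]]
[[9,7],[10,10],[15,14],[24,0]]
[[9,7],[10,10],[15,14],[24,0],[32,19],[35,0]]
[[9,7],[10,10],[15,14],[24,5],[32,19],[35,0]]
[[8,9],[10,10],[15,14],[24,5],[32,19],[35,0]]
[[8,9],[10,12],[11,10],[15,14],[24,5],[32,19],[35,0]]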